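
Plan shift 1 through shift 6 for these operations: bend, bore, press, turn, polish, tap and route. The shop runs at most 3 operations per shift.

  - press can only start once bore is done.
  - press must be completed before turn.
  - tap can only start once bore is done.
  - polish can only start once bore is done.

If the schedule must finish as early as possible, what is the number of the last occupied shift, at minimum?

3

The precedence chain requires at least 3 distinct shifts.
With at most 3 per shift and 7 operations, at least 3 shifts are needed.
3 works (last occupied shift: shift 3): for example tap in shift 2, bend in shift 1, bore in shift 1, polish in shift 2, route in shift 1, press in shift 2, turn in shift 3.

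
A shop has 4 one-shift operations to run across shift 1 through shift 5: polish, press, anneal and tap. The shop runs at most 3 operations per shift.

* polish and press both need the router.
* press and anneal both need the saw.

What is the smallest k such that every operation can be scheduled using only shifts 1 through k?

2 shifts

With at most 3 per shift and 4 operations, at least 2 shifts are needed.
2 works (last occupied shift: shift 2): for example anneal in shift 1, polish in shift 1, tap in shift 1, press in shift 2.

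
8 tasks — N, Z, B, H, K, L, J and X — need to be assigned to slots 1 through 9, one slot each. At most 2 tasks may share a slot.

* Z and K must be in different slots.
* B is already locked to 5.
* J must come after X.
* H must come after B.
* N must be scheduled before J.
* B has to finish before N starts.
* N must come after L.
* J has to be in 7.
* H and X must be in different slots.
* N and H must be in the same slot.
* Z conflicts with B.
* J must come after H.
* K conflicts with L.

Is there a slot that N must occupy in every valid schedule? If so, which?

6

B is fixed at 5 and must come before N, so N is at least 6.
J is fixed at 7 and must come after N, so N is at most 6.
So N must be 6.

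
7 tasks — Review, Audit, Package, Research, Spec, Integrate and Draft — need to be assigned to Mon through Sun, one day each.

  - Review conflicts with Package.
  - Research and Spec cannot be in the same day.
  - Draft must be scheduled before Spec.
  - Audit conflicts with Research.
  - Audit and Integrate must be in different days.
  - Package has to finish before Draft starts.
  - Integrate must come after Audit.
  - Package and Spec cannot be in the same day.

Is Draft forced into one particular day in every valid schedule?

Draft can be Tue (e.g. Audit=Mon; Spec=Wed; Review=Tue; Draft=Tue; Research=Tue; Integrate=Tue; Package=Mon) or Wed (e.g. Draft -> Wed, Spec -> Thu, Audit -> Mon, Integrate -> Tue, Package -> Mon, Review -> Tue, Research -> Tue).

No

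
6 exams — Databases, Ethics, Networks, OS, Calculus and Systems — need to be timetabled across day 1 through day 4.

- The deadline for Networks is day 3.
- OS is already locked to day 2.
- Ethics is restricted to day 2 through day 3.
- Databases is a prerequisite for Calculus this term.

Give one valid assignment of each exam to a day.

Databases=day 1; Calculus=day 2; OS=day 2; Systems=day 1; Networks=day 1; Ethics=day 2

Checking: Databases(day 1) before Calculus(day 2); OS=day 2 in [day 2,day 2]; Networks=day 1 in [day 1,day 3]; Ethics=day 2 in [day 2,day 3].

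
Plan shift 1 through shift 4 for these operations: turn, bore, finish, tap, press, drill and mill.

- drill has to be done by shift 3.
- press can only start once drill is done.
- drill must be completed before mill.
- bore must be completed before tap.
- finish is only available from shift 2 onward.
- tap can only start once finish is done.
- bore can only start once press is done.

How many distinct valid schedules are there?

Splitting on turn: it can be shift 1 (6), shift 2 (6), shift 3 (6), shift 4 (6). Listing each branch's schedules as (bore, finish, tap, press, drill, mill) by shift number:
turn=shift 1: (3,2,4,2,1,2) (3,2,4,2,1,3) (3,2,4,2,1,4) (3,3,4,2,1,2) (3,3,4,2,1,3) (3,3,4,2,1,4) — 6.
turn=shift 2: (3,2,4,2,1,2) (3,2,4,2,1,3) (3,2,4,2,1,4) (3,3,4,2,1,2) (3,3,4,2,1,3) (3,3,4,2,1,4) — 6.
turn=shift 3: (3,2,4,2,1,2) (3,2,4,2,1,3) (3,2,4,2,1,4) (3,3,4,2,1,2) (3,3,4,2,1,3) (3,3,4,2,1,4) — 6.
turn=shift 4: (3,2,4,2,1,2) (3,2,4,2,1,3) (3,2,4,2,1,4) (3,3,4,2,1,2) (3,3,4,2,1,3) (3,3,4,2,1,4) — 6.
Summing: 6 + 6 + 6 + 6 = 24.

24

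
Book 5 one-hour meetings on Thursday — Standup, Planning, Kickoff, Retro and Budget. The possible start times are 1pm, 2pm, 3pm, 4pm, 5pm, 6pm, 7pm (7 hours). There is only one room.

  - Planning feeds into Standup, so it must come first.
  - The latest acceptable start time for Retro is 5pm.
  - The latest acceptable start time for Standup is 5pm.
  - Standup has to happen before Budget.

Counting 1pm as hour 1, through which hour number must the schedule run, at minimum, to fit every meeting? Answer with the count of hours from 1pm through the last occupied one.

The precedence chain requires at least 3 distinct hours.
With at most 1 per hour and 5 meetings, at least 5 hours are needed.
5 works (last occupied hour: 5pm): for example Retro in 5pm, Planning in 1pm, Budget in 3pm, Standup in 2pm, Kickoff in 4pm.

5 hours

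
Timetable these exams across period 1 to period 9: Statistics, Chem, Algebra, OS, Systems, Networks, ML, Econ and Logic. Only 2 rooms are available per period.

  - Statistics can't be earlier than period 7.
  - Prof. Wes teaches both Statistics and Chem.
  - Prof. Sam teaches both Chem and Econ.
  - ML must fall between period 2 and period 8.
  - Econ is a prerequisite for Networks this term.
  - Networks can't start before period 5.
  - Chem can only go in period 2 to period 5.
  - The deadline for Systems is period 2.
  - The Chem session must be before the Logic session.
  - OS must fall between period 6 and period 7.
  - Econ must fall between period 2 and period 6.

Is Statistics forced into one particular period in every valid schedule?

Statistics can be period 7 (e.g. Networks -> period 5, Statistics -> period 7, Econ -> period 3, OS -> period 6, Logic -> period 3, Chem -> period 2, Algebra -> period 1, Systems -> period 1, ML -> period 2) or period 8 (e.g. Econ in period 3, Statistics in period 8, OS in period 6, Algebra in period 1, Chem in period 2, Logic in period 3, Networks in period 5, Systems in period 1, ML in period 2).

No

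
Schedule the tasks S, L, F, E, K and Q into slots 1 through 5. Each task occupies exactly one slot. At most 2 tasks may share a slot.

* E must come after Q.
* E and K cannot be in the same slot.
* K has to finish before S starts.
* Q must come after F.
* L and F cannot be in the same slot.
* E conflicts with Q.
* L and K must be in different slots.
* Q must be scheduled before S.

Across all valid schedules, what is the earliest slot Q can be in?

Precedence pushes Q to at least 2; downstream work caps Q at 4.
Q at 2 is achievable: Q=2, S=3, L=2, K=1, E=3, F=1.

2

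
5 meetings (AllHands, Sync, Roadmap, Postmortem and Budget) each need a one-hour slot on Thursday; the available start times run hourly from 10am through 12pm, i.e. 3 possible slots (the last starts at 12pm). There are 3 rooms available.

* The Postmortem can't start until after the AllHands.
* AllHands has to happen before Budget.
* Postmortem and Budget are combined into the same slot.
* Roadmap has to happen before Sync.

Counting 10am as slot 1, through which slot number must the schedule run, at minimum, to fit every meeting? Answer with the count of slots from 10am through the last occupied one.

The precedence chain requires at least 2 distinct slots.
With at most 3 per slot and 5 meetings, at least 2 slots are needed.
2 works (last occupied slot: 11am): for example Budget=11am; Roadmap=10am; Sync=11am; AllHands=10am; Postmortem=11am.

2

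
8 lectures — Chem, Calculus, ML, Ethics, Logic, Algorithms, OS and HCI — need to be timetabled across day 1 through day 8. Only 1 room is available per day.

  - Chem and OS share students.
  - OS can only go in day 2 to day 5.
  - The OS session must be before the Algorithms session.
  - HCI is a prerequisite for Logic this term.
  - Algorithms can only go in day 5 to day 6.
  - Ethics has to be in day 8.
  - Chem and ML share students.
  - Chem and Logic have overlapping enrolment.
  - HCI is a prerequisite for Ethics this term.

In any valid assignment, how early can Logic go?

Precedence pushes Logic to at least day 2.
Logic at day 2 is achievable: Ethics in day 8, ML in day 7, OS in day 3, Algorithms in day 5, Calculus in day 6, Chem in day 4, HCI in day 1, Logic in day 2.

day 2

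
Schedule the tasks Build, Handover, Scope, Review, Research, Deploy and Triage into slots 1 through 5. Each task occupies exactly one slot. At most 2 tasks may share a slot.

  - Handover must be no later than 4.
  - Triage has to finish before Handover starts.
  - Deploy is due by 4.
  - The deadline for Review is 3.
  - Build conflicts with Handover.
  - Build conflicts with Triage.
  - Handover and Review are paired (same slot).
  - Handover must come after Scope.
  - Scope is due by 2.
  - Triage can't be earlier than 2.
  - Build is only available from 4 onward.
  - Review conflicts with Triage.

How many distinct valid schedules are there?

Splitting on Build: it can be 4 (14), 5 (16). Listing each branch's schedules as (Handover, Scope, Review, Research, Deploy, Triage):
Build=4: (3,1,3,1,2,2) (3,1,3,1,4,2) (3,1,3,2,1,2) (3,1,3,2,4,2) (3,1,3,4,1,2) (3,1,3,4,2,2) (3,1,3,5,1,2) (3,1,3,5,2,2) (3,1,3,5,4,2) (3,2,3,1,1,2) (3,2,3,1,4,2) (3,2,3,4,1,2) (3,2,3,5,1,2) (3,2,3,5,4,2) — 14.
Build=5: (3,1,3,1,2,2) (3,1,3,1,4,2) (3,1,3,2,1,2) (3,1,3,2,4,2) (3,1,3,4,1,2) (3,1,3,4,2,2) (3,1,3,4,4,2) (3,1,3,5,1,2) (3,1,3,5,2,2) (3,1,3,5,4,2) (3,2,3,1,1,2) (3,2,3,1,4,2) (3,2,3,4,1,2) (3,2,3,4,4,2) (3,2,3,5,1,2) (3,2,3,5,4,2) — 16.
Summing: 14 + 16 = 30.

30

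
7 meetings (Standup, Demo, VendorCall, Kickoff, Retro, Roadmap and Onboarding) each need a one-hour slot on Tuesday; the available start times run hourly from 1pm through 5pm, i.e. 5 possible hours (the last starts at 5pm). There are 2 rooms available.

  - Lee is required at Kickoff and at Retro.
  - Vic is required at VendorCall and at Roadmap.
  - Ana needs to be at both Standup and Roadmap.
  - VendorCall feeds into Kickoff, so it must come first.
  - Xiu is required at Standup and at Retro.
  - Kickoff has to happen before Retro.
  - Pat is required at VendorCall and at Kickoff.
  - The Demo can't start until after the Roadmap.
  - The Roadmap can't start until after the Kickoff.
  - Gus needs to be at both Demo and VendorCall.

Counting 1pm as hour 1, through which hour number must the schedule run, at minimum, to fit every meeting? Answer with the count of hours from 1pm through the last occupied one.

4

The precedence chain requires at least 4 distinct hours.
With at most 2 per hour and 7 meetings, at least 4 hours are needed.
4 works (last occupied hour: 4pm): for example Retro in 3pm, Onboarding in 2pm, Standup in 1pm, Kickoff in 2pm, Roadmap in 3pm, VendorCall in 1pm, Demo in 4pm.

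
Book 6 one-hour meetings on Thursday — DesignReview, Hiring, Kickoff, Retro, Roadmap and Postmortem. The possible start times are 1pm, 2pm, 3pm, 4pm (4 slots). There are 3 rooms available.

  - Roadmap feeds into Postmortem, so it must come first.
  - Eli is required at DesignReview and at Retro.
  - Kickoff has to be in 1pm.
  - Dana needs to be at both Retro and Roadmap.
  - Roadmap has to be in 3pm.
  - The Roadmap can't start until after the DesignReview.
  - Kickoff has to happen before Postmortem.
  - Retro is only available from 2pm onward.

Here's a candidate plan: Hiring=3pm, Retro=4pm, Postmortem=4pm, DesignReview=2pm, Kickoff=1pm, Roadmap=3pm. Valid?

Eli is required at DesignReview and at Retro — holds.
Roadmap has to be in 3pm — holds.
There are 3 rooms available — holds.
Dana needs to be at both Retro and Roadmap — holds.
Kickoff has to be in 1pm — holds.
The Roadmap can't start until after the DesignReview — holds.
Roadmap feeds into Postmortem, so it must come first — holds.
Kickoff has to happen before Postmortem — holds.
Retro is only available from 2pm onward — holds.

Yes, all constraints hold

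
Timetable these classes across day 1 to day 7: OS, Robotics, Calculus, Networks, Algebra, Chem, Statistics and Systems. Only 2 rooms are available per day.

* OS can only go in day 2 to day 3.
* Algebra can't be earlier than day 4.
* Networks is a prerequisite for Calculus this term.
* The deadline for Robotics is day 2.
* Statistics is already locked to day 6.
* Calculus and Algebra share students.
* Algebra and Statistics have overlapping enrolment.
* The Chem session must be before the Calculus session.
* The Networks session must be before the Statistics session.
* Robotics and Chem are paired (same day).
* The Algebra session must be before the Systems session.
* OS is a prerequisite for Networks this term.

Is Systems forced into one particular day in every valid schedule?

No

Systems can be day 5 (e.g. Chem=day 1; Systems=day 5; Statistics=day 6; Robotics=day 1; Networks=day 3; OS=day 2; Algebra=day 4; Calculus=day 5) or day 6 (e.g. Chem=day 1; Algebra=day 4; Systems=day 6; Robotics=day 1; Statistics=day 6; Calculus=day 5; Networks=day 3; OS=day 2).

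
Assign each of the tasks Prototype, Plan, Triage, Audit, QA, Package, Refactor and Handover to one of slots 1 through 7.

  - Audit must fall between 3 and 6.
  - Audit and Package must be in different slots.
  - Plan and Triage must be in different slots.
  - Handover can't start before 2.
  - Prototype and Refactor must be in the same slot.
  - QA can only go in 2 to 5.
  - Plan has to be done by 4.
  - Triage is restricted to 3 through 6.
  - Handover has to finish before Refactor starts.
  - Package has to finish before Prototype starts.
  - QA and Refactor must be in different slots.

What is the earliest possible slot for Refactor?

3

Precedence pushes Refactor to at least 3.
Refactor at 3 is achievable: Triage=3; Prototype=3; Refactor=3; Plan=1; Package=1; Handover=2; QA=2; Audit=3.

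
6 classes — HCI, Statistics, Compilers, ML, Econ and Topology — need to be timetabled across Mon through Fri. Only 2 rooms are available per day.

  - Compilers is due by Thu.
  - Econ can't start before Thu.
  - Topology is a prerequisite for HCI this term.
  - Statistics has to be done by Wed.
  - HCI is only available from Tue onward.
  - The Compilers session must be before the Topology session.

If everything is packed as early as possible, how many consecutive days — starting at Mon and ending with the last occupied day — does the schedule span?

4 days

The precedence chain requires at least 3 distinct days.
With at most 2 per day and 6 classes, at least 3 days are needed.
Econ can't be placed before Thu — that is day 4 counting from Mon — so the schedule must run through at least 4 days.
4 works (last occupied day: Thu): for example Econ in Thu, Statistics in Mon, Topology in Tue, Compilers in Mon, HCI in Wed, ML in Tue.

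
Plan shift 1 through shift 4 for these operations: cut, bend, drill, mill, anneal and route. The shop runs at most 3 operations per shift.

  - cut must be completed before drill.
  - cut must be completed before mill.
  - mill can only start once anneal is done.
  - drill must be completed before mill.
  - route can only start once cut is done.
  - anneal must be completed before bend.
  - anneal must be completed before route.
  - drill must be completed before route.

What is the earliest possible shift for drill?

shift 2

Precedence pushes drill to at least shift 2; downstream work caps drill at shift 3.
drill at shift 2 is achievable: drill -> shift 2, bend -> shift 2, mill -> shift 3, anneal -> shift 1, route -> shift 3, cut -> shift 1.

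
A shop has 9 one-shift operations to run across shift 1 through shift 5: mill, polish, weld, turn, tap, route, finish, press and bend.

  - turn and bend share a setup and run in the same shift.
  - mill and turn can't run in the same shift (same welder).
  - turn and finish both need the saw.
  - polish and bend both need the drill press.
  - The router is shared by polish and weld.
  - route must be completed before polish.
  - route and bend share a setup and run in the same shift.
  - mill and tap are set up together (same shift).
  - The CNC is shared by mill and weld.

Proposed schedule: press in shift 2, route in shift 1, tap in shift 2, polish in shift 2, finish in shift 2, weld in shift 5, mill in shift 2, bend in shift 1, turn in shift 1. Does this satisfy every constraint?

Yes, all constraints hold

route and bend share a setup and run in the same shift — holds.
mill and turn can't run in the same shift (same welder) — holds.
route must be completed before polish — holds.
mill and tap are set up together (same shift) — holds.
turn and bend share a setup and run in the same shift — holds.
The CNC is shared by mill and weld — holds.
polish and bend both need the drill press — holds.
turn and finish both need the saw — holds.
The router is shared by polish and weld — holds.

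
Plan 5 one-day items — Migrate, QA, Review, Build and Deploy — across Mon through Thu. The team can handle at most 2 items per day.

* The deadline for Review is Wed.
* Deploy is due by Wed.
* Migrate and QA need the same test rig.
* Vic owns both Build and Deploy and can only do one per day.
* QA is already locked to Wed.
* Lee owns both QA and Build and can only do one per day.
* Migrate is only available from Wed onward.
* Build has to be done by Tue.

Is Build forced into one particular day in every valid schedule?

Build can be Mon (e.g. Migrate -> Thu, QA -> Wed, Deploy -> Tue, Build -> Mon, Review -> Mon) or Tue (e.g. Migrate=Thu; Deploy=Mon; Review=Mon; Build=Tue; QA=Wed).

No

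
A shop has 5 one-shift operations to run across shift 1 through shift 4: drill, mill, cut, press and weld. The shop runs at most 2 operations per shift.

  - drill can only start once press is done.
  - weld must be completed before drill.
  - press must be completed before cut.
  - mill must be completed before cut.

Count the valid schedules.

Splitting on drill: it can be shift 2 (3), shift 3 (17), shift 4 (36). Listing each branch's schedules as (mill, cut, press, weld) by shift number:
drill=shift 2: (2,3,1,1) (2,4,1,1) (3,4,1,1) — 3.
drill=shift 3: (1,2,1,2) (1,3,1,2) (1,3,2,1) (1,3,2,2) (1,4,1,2) (1,4,2,1) (1,4,2,2) (2,3,1,1) (2,3,1,2) (2,3,2,1) (2,4,1,1) (2,4,1,2) (2,4,2,1) (3,4,1,1) (3,4,1,2) (3,4,2,1) (3,4,2,2) — 17.
drill=shift 4: (1,2,1,2) (1,2,1,3) (1,3,1,2) (1,3,1,3) (1,3,2,1) (1,3,2,2) (1,3,2,3) (1,4,1,2) (1,4,1,3) (1,4,2,1) (1,4,2,2) (1,4,2,3) (1,4,3,1) (1,4,3,2) (1,4,3,3) (2,3,1,1) (2,3,1,2) (2,3,1,3) (2,3,2,1) (2,3,2,3) (2,4,1,1) (2,4,1,2) (2,4,1,3) (2,4,2,1) (2,4,2,3) (2,4,3,1) (2,4,3,2) (2,4,3,3) (3,4,1,1) (3,4,1,2) (3,4,1,3) (3,4,2,1) (3,4,2,2) (3,4,2,3) (3,4,3,1) (3,4,3,2) — 36.
Summing: 3 + 17 + 36 = 56.

56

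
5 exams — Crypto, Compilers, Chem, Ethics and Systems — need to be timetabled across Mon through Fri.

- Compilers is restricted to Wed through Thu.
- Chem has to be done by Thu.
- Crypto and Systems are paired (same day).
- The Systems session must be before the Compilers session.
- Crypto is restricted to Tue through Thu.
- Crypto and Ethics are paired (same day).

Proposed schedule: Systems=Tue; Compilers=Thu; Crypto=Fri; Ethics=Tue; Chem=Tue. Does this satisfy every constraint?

Chem has to be done by Thu — holds.
Compilers is restricted to Wed through Thu — holds.
Crypto and Systems are paired (same day) — violated.
Crypto and Ethics are paired (same day) — violated.
Crypto is restricted to Tue through Thu — violated.
The Systems session must be before the Compilers session — holds.

No — it violates: Crypto is restricted to Tue through Thu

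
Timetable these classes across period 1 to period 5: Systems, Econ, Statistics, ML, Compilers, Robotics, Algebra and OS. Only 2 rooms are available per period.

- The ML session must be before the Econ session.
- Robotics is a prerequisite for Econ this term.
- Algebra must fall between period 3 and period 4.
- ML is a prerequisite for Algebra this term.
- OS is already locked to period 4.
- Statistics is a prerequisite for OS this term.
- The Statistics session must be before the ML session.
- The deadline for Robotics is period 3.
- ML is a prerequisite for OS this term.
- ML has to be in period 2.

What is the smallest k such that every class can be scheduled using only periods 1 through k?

The precedence chain requires at least 3 distinct periods.
With at most 2 per period and 8 classes, at least 4 periods are needed.
OS can't be placed before period 4, so the schedule must run through at least period 4.
4 works (last occupied period: period 4): for example Robotics=period 1; Econ=period 3; Systems=period 2; ML=period 2; OS=period 4; Algebra=period 3; Statistics=period 1; Compilers=period 4.

4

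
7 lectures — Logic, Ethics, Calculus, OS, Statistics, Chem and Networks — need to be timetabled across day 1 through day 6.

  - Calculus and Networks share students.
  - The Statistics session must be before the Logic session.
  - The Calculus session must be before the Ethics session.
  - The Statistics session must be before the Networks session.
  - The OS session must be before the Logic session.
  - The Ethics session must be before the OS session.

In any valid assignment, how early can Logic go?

Precedence pushes Logic to at least day 4.
Logic at day 4 is achievable: Statistics in day 1, Calculus in day 1, Logic in day 4, Chem in day 1, Ethics in day 2, Networks in day 2, OS in day 3.

day 4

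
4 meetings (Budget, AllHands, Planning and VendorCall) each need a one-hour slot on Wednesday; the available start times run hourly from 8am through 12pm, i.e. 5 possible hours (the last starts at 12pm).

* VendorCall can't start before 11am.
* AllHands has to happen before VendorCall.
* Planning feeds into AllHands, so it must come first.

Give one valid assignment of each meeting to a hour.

Budget -> 8am; VendorCall -> 11am; Planning -> 8am; AllHands -> 9am

Checking: AllHands(9am) before VendorCall(11am); Planning(8am) before AllHands(9am); VendorCall=11am in [11am,12pm].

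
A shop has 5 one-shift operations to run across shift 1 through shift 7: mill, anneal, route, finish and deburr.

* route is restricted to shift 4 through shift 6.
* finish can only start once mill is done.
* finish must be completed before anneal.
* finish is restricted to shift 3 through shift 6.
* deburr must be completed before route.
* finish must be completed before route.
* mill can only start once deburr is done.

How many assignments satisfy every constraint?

42

Splitting on mill: it can be shift 2 (20), shift 3 (16), shift 4 (6). Listing each branch's schedules as (anneal, route, finish, deburr) by shift number:
mill=shift 2: (4,4,3,1) (4,5,3,1) (4,6,3,1) (5,4,3,1) (5,5,3,1) (5,5,4,1) (5,6,3,1) (5,6,4,1) (6,4,3,1) (6,5,3,1) (6,5,4,1) (6,6,3,1) (6,6,4,1) (6,6,5,1) (7,4,3,1) (7,5,3,1) (7,5,4,1) (7,6,3,1) (7,6,4,1) (7,6,5,1) — 20.
mill=shift 3: (5,5,4,1) (5,5,4,2) (5,6,4,1) (5,6,4,2) (6,5,4,1) (6,5,4,2) (6,6,4,1) (6,6,4,2) (6,6,5,1) (6,6,5,2) (7,5,4,1) (7,5,4,2) (7,6,4,1) (7,6,4,2) (7,6,5,1) (7,6,5,2) — 16.
mill=shift 4: (6,6,5,1) (6,6,5,2) (6,6,5,3) (7,6,5,1) (7,6,5,2) (7,6,5,3) — 6.
Summing: 20 + 16 + 6 = 42.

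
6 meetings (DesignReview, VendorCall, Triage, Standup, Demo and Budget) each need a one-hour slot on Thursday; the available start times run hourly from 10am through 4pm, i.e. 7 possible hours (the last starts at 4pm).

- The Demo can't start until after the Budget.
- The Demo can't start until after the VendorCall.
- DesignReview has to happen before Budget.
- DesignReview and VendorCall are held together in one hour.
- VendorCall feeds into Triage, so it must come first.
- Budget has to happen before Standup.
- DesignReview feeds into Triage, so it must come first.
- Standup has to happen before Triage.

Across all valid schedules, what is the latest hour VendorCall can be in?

1pm

VendorCall must be in the same hour as DesignReview, which can't be after 1pm, so VendorCall is at most 1pm.
VendorCall at 1pm is achievable: Triage in 4pm; DesignReview in 1pm; Demo in 3pm; Standup in 3pm; VendorCall in 1pm; Budget in 2pm.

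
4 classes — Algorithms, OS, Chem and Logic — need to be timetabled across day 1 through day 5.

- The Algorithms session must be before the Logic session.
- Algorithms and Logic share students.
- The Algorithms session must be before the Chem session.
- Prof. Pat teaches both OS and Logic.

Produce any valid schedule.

Chem=day 2; Logic=day 2; OS=day 1; Algorithms=day 1

Checking: Algorithms(day 1) before Chem(day 2); Algorithms(day 1) before Logic(day 2); OS(day 1) != Logic(day 2); Algorithms(day 1) != Logic(day 2).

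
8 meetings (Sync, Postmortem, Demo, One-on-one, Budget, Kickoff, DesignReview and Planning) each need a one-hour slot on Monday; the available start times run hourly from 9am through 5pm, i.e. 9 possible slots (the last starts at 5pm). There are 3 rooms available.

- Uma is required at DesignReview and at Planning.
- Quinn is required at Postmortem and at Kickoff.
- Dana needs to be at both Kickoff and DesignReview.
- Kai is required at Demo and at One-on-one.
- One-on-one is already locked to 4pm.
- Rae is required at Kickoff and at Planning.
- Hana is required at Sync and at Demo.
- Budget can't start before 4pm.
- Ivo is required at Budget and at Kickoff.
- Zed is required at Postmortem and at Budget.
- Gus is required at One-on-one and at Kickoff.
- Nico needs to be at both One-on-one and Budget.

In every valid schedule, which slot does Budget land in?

Budget's window is 4pm–5pm.
One-on-one is fixed at 4pm, and Budget can't share a slot with One-on-one.
So Budget must be 5pm.

5pm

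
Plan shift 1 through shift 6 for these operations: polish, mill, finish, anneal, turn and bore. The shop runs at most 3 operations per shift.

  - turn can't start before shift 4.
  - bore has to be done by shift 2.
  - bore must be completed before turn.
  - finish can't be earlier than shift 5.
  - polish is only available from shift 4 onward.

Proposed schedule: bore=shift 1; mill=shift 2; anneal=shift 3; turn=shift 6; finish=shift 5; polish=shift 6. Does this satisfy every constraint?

Yes

bore must be completed before turn — holds.
finish can't be earlier than shift 5 — holds.
turn can't start before shift 4 — holds.
The shop runs at most 3 operations per shift — holds.
polish is only available from shift 4 onward — holds.
bore has to be done by shift 2 — holds.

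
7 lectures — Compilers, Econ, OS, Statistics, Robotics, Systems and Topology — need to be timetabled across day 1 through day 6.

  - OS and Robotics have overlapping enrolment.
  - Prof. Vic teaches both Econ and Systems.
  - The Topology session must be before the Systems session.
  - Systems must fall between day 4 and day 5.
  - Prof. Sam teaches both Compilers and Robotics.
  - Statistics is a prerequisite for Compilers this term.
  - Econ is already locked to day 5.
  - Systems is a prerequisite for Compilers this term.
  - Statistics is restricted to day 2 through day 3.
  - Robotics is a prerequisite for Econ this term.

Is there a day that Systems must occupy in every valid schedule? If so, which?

Systems's window is day 4–day 5.
Econ is fixed at day 5, and Systems can't share a day with Econ.
So Systems must be day 4.

day 4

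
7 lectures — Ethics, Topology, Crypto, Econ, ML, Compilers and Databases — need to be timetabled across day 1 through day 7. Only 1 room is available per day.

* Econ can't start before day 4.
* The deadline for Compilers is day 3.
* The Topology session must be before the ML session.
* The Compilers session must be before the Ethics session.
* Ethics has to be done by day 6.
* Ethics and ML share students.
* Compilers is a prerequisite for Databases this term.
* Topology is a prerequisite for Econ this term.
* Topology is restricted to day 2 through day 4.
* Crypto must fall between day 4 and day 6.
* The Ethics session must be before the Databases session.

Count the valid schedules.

Splitting on Ethics: it can be day 2 (22), day 3 (18), day 4 (4), day 5 (3), day 6 (2). Listing each branch's schedules as (Topology, Crypto, Econ, ML, Compilers, Databases) by day number:
Ethics=day 2: (3,4,5,6,1,7) (3,4,5,7,1,6) (3,4,6,5,1,7) (3,4,6,7,1,5) (3,4,7,5,1,6) (3,4,7,6,1,5) (3,5,4,6,1,7) (3,5,4,7,1,6) (3,5,6,4,1,7) (3,5,6,7,1,4) (3,5,7,4,1,6) (3,5,7,6,1,4) (3,6,4,5,1,7) (3,6,4,7,1,5) (3,6,5,4,1,7) (3,6,5,7,1,4) (3,6,7,4,1,5) (3,6,7,5,1,4) (4,5,6,7,1,3) (4,5,7,6,1,3) (4,6,5,7,1,3) (4,6,7,5,1,3) — 22.
Ethics=day 3: (2,4,5,6,1,7) (2,4,5,7,1,6) (2,4,6,5,1,7) (2,4,6,7,1,5) (2,4,7,5,1,6) (2,4,7,6,1,5) (2,5,4,6,1,7) (2,5,4,7,1,6) (2,5,6,4,1,7) (2,5,6,7,1,4) (2,5,7,4,1,6) (2,5,7,6,1,4) (2,6,4,5,1,7) (2,6,4,7,1,5) (2,6,5,4,1,7) (2,6,5,7,1,4) (2,6,7,4,1,5) (2,6,7,5,1,4) — 18.
Ethics=day 4: (2,5,6,3,1,7) (2,5,7,3,1,6) (2,6,5,3,1,7) (2,6,7,3,1,5) — 4.
Ethics=day 5: (2,4,6,3,1,7) (2,4,7,3,1,6) (2,6,4,3,1,7) — 3.
Ethics=day 6: (2,4,5,3,1,7) (2,5,4,3,1,7) — 2.
Summing: 22 + 18 + 4 + 3 + 2 = 49.

49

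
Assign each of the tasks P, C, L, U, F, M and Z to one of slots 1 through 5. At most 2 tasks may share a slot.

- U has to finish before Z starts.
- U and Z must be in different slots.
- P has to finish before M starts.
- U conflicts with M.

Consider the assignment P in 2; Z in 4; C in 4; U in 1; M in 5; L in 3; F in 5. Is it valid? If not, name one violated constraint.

Yes, all constraints hold

P has to finish before M starts — holds.
U and Z must be in different slots — holds.
U conflicts with M — holds.
At most 2 tasks may share a slot — holds.
U has to finish before Z starts — holds.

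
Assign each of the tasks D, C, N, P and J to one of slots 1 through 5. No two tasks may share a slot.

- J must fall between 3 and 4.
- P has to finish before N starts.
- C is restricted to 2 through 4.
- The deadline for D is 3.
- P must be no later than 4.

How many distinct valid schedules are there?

7

Splitting on D: it can be 1 (4), 2 (2), 3 (1). Listing each branch's schedules as (C, N, P, J):
D=1: (2,5,3,4) (2,5,4,3) (3,5,2,4) (4,5,2,3) — 4.
D=2: (3,5,1,4) (4,5,1,3) — 2.
D=3: (2,5,1,4) — 1.
Summing: 4 + 2 + 1 = 7.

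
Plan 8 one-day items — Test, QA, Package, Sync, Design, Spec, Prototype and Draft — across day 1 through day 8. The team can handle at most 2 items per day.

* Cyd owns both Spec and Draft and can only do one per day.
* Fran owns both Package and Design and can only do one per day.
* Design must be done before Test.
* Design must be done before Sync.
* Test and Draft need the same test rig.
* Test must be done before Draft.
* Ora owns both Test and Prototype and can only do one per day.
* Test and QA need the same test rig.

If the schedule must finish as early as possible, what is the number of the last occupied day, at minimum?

day 4

The precedence chain requires at least 3 distinct days.
With at most 2 per day and 8 tasks, at least 4 days are needed.
4 works (last occupied day: day 4): for example Spec -> day 4, QA -> day 1, Design -> day 1, Prototype -> day 4, Sync -> day 2, Test -> day 2, Draft -> day 3, Package -> day 3.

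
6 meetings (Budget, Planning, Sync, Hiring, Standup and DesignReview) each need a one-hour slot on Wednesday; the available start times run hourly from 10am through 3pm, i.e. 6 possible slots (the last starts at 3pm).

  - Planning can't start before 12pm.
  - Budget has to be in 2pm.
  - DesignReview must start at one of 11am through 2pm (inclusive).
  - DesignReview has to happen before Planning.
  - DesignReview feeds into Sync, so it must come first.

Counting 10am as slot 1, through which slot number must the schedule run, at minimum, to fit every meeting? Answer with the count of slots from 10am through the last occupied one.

5 slots

The precedence chain requires at least 2 distinct slots.
Budget can't be placed before 2pm — that is slot 5 counting from 10am — so the schedule must run through at least 5 slots.
5 works (last occupied slot: 2pm): for example Standup=10am; Sync=12pm; DesignReview=11am; Hiring=10am; Planning=12pm; Budget=2pm.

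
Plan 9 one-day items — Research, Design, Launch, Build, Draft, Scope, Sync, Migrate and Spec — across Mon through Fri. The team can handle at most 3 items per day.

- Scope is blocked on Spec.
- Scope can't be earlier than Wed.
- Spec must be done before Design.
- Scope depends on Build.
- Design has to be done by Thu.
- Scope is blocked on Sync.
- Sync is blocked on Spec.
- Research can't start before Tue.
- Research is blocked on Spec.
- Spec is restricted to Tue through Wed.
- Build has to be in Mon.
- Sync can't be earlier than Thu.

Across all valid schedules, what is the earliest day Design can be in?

Precedence pushes Design to at least Wed; Design's own window allows nothing later than Thu.
Design at Wed is achievable: Migrate in Tue; Scope in Fri; Launch in Mon; Research in Wed; Build in Mon; Sync in Thu; Draft in Mon; Design in Wed; Spec in Tue.

Wed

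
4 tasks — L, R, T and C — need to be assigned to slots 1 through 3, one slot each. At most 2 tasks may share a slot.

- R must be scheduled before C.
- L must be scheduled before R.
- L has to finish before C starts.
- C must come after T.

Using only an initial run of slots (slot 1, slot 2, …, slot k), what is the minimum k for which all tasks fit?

3 slots

The precedence chain requires at least 3 distinct slots.
With at most 2 per slot and 4 tasks, at least 2 slots are needed.
3 works (last occupied slot: 3): for example T -> 1, R -> 2, C -> 3, L -> 1.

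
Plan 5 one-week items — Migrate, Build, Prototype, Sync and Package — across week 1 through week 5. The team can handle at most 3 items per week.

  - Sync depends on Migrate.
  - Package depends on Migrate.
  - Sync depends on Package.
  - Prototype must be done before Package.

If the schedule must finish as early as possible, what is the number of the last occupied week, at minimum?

week 3

The precedence chain requires at least 3 distinct weeks.
With at most 3 per week and 5 tasks, at least 2 weeks are needed.
3 works (last occupied week: week 3): for example Package=week 2, Migrate=week 1, Build=week 1, Sync=week 3, Prototype=week 1.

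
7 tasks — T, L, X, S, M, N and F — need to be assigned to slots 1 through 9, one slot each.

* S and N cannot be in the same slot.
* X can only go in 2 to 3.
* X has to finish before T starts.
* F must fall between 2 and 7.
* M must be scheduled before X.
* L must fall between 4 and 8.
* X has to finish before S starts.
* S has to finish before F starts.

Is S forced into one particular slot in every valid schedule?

No

S can be 3 (e.g. X=2; N=1; L=4; T=3; M=1; S=3; F=4) or 4 (e.g. F=5, S=4, T=3, M=1, N=1, X=2, L=4).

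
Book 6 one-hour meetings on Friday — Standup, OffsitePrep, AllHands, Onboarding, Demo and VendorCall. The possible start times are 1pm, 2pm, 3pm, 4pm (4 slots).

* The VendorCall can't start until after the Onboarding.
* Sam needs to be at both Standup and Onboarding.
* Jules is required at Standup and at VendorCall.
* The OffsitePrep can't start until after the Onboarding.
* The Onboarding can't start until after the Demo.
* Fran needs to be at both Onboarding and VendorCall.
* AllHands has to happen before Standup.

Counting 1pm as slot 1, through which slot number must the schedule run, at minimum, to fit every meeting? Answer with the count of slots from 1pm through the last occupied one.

The precedence chain requires at least 3 distinct slots.
Could 3 slots be enough, i.e. nothing placed later than 3pm? No: OffsitePrep must come after Onboarding (at 1pm or later) → {2pm, 3pm}; Onboarding must come before OffsitePrep (at 3pm or earlier) → {1pm, 2pm}; Onboarding must come after Demo (at 1pm or later) → {2pm}; VendorCall must come after Onboarding (at 2pm or later) → {3pm}; Standup must come after AllHands (at 1pm or later) → {2pm, 3pm}; Standup can't share with Onboarding (2pm) → {3pm}; VendorCall can't share with Standup (3pm) → nothing is left.
So 3 slots is not enough.
4 works (last occupied slot: 4pm): for example OffsitePrep in 3pm; Standup in 3pm; VendorCall in 4pm; Demo in 1pm; Onboarding in 2pm; AllHands in 1pm.

4 slots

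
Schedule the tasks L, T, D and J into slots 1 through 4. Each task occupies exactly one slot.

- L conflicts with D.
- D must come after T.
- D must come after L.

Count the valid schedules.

56

Splitting on L: it can be 1 (24), 2 (20), 3 (12). Listing each branch's schedules as (T, D, J):
L=1: (1,2,1) (1,2,2) (1,2,3) (1,2,4) (1,3,1) (1,3,2) (1,3,3) (1,3,4) (1,4,1) (1,4,2) (1,4,3) (1,4,4) (2,3,1) (2,3,2) (2,3,3) (2,3,4) (2,4,1) (2,4,2) (2,4,3) (2,4,4) (3,4,1) (3,4,2) (3,4,3) (3,4,4) — 24.
L=2: (1,3,1) (1,3,2) (1,3,3) (1,3,4) (1,4,1) (1,4,2) (1,4,3) (1,4,4) (2,3,1) (2,3,2) (2,3,3) (2,3,4) (2,4,1) (2,4,2) (2,4,3) (2,4,4) (3,4,1) (3,4,2) (3,4,3) (3,4,4) — 20.
L=3: (1,4,1) (1,4,2) (1,4,3) (1,4,4) (2,4,1) (2,4,2) (2,4,3) (2,4,4) (3,4,1) (3,4,2) (3,4,3) (3,4,4) — 12.
Summing: 24 + 20 + 12 = 56.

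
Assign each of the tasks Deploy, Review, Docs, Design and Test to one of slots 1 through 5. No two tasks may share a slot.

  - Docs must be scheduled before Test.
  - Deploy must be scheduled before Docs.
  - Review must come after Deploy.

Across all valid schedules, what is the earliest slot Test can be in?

3

Precedence pushes Test to at least 3.
Test at 3 is achievable: Test=3; Docs=2; Deploy=1; Design=5; Review=4.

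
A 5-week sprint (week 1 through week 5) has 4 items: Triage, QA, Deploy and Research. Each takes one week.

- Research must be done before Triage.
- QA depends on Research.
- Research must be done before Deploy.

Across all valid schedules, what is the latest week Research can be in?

week 4

Downstream work caps Research at week 4.
Research at week 4 is achievable: Triage -> week 5, Research -> week 4, Deploy -> week 5, QA -> week 5.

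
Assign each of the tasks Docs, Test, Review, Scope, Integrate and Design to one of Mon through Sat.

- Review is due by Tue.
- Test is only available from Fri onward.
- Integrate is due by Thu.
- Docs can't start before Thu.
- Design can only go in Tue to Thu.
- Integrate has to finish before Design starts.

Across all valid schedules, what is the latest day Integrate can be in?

Integrate's own window allows nothing later than Thu; downstream work caps Integrate at Wed.
Integrate at Wed is achievable: Review -> Mon, Design -> Thu, Test -> Fri, Integrate -> Wed, Scope -> Mon, Docs -> Thu.

Wed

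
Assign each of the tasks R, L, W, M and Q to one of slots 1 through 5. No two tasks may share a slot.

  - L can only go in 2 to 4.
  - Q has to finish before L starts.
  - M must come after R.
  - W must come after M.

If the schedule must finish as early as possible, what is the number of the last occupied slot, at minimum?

5

The precedence chain requires at least 3 distinct slots.
With at most 1 per slot and 5 tasks, at least 5 slots are needed.
5 works (last occupied slot: 5): for example W -> 5, R -> 3, Q -> 1, M -> 4, L -> 2.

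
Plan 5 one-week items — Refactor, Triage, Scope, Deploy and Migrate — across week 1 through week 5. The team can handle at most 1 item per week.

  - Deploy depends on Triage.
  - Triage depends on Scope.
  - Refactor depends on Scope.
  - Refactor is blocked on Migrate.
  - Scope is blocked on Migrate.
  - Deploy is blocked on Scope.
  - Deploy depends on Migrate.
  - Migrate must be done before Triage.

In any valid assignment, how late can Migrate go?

week 1

Downstream work caps Migrate at week 2.
Migrate at week 1 is achievable: Scope -> week 2; Migrate -> week 1; Deploy -> week 4; Triage -> week 3; Refactor -> week 5.
Nothing later works — the capacity limit rule out every week after week 1.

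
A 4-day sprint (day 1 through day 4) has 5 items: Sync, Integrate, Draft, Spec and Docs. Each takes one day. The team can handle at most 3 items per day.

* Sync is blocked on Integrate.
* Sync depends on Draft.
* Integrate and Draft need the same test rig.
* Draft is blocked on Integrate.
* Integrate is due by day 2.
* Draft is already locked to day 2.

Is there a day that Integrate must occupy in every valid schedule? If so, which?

Integrate's window is day 1–day 2.
Draft is fixed at day 2, and Integrate can't share a day with Draft.
So Integrate must be day 1.

day 1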